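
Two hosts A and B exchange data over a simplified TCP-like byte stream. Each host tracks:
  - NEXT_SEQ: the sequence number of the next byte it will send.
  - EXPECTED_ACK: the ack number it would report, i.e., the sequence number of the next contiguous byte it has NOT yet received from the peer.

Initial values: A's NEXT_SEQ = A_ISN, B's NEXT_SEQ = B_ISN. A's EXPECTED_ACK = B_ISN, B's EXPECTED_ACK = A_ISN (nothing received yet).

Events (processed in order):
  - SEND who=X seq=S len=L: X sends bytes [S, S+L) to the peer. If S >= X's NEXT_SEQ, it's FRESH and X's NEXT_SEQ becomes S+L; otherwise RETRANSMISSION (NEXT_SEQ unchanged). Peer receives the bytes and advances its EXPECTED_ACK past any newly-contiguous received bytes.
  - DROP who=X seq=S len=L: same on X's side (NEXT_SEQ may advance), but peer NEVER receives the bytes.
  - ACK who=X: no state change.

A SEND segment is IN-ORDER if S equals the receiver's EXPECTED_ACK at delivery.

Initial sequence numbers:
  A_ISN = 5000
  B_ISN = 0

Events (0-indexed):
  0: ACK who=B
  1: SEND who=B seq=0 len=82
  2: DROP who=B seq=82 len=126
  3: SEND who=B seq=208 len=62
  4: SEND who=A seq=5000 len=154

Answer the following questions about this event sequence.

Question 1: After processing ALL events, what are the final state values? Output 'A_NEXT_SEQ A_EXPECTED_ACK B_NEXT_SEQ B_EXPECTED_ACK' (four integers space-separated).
Answer: 5154 82 270 5154

Derivation:
After event 0: A_seq=5000 A_ack=0 B_seq=0 B_ack=5000
After event 1: A_seq=5000 A_ack=82 B_seq=82 B_ack=5000
After event 2: A_seq=5000 A_ack=82 B_seq=208 B_ack=5000
After event 3: A_seq=5000 A_ack=82 B_seq=270 B_ack=5000
After event 4: A_seq=5154 A_ack=82 B_seq=270 B_ack=5154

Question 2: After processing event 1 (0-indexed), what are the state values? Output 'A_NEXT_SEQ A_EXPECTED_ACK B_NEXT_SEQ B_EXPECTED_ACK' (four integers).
After event 0: A_seq=5000 A_ack=0 B_seq=0 B_ack=5000
After event 1: A_seq=5000 A_ack=82 B_seq=82 B_ack=5000

5000 82 82 5000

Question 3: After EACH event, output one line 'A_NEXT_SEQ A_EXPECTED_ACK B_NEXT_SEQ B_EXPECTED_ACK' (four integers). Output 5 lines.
5000 0 0 5000
5000 82 82 5000
5000 82 208 5000
5000 82 270 5000
5154 82 270 5154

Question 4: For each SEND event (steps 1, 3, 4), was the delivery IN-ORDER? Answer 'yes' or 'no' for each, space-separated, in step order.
Step 1: SEND seq=0 -> in-order
Step 3: SEND seq=208 -> out-of-order
Step 4: SEND seq=5000 -> in-order

Answer: yes no yes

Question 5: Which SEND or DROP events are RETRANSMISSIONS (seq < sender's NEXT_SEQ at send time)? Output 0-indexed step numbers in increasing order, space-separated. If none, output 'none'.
Answer: none

Derivation:
Step 1: SEND seq=0 -> fresh
Step 2: DROP seq=82 -> fresh
Step 3: SEND seq=208 -> fresh
Step 4: SEND seq=5000 -> fresh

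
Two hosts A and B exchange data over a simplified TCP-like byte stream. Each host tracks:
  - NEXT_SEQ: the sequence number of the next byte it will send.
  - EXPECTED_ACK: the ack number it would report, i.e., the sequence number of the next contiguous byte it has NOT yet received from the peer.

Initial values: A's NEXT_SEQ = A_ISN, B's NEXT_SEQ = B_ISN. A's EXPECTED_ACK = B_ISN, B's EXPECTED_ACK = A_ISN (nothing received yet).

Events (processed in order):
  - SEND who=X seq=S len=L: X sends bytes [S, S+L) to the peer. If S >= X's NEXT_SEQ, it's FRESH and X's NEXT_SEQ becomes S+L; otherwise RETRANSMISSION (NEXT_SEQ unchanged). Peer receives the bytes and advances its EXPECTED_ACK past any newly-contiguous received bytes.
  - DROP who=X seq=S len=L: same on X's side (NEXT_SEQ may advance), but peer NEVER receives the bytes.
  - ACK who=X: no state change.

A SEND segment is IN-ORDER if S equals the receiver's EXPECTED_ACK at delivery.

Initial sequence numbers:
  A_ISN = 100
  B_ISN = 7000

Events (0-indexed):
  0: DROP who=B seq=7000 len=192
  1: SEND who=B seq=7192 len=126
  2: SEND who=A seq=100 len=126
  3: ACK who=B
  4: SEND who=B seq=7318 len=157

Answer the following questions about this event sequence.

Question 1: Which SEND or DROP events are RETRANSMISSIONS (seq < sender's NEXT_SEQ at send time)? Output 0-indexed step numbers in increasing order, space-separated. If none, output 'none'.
Step 0: DROP seq=7000 -> fresh
Step 1: SEND seq=7192 -> fresh
Step 2: SEND seq=100 -> fresh
Step 4: SEND seq=7318 -> fresh

Answer: none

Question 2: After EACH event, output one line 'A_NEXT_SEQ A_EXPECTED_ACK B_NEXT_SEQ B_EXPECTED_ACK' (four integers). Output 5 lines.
100 7000 7192 100
100 7000 7318 100
226 7000 7318 226
226 7000 7318 226
226 7000 7475 226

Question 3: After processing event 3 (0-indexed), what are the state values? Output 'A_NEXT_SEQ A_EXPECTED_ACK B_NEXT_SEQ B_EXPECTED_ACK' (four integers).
After event 0: A_seq=100 A_ack=7000 B_seq=7192 B_ack=100
After event 1: A_seq=100 A_ack=7000 B_seq=7318 B_ack=100
After event 2: A_seq=226 A_ack=7000 B_seq=7318 B_ack=226
After event 3: A_seq=226 A_ack=7000 B_seq=7318 B_ack=226

226 7000 7318 226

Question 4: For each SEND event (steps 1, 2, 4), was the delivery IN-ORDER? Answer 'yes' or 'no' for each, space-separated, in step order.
Step 1: SEND seq=7192 -> out-of-order
Step 2: SEND seq=100 -> in-order
Step 4: SEND seq=7318 -> out-of-order

Answer: no yes no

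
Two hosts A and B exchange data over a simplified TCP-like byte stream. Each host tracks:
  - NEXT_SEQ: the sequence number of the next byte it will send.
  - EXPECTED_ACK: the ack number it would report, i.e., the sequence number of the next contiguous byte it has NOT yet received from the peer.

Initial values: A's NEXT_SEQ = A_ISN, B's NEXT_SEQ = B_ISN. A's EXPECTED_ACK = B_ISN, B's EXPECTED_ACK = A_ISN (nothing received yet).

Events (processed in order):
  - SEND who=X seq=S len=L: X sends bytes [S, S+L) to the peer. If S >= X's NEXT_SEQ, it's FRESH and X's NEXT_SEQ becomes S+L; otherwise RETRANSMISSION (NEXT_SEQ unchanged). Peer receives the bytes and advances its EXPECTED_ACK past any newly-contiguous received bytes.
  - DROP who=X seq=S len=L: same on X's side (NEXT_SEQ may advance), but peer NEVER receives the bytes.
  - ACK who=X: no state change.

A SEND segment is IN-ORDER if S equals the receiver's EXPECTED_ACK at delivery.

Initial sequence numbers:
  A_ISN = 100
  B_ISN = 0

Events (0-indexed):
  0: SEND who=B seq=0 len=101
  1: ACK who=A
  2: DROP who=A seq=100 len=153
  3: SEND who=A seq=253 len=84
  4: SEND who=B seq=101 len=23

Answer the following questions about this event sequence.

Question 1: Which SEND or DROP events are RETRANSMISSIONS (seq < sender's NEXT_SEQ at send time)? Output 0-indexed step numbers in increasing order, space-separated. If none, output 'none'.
Step 0: SEND seq=0 -> fresh
Step 2: DROP seq=100 -> fresh
Step 3: SEND seq=253 -> fresh
Step 4: SEND seq=101 -> fresh

Answer: none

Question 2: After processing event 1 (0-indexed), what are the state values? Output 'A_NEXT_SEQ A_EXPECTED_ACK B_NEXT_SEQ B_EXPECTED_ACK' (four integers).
After event 0: A_seq=100 A_ack=101 B_seq=101 B_ack=100
After event 1: A_seq=100 A_ack=101 B_seq=101 B_ack=100

100 101 101 100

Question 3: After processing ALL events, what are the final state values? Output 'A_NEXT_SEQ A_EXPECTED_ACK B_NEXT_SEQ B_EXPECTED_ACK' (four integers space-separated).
After event 0: A_seq=100 A_ack=101 B_seq=101 B_ack=100
After event 1: A_seq=100 A_ack=101 B_seq=101 B_ack=100
After event 2: A_seq=253 A_ack=101 B_seq=101 B_ack=100
After event 3: A_seq=337 A_ack=101 B_seq=101 B_ack=100
After event 4: A_seq=337 A_ack=124 B_seq=124 B_ack=100

Answer: 337 124 124 100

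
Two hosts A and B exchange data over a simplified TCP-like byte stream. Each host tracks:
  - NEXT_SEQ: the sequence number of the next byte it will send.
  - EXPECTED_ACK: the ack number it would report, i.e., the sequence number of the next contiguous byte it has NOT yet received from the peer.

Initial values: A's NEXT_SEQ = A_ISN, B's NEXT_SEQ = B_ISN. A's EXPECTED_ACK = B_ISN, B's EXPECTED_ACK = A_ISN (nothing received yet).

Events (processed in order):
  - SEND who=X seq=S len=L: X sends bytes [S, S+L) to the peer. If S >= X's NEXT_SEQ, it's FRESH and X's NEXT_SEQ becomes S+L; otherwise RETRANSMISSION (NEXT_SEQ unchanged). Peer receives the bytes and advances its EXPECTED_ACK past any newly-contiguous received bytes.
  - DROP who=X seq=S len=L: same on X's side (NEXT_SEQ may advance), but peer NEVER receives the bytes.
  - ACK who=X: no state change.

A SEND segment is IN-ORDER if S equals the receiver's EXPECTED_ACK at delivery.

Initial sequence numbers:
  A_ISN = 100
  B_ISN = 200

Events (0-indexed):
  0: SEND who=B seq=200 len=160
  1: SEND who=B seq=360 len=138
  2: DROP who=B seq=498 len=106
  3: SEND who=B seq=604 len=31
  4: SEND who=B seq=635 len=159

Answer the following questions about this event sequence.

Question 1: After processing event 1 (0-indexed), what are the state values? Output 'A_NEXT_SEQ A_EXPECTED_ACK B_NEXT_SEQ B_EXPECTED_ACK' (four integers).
After event 0: A_seq=100 A_ack=360 B_seq=360 B_ack=100
After event 1: A_seq=100 A_ack=498 B_seq=498 B_ack=100

100 498 498 100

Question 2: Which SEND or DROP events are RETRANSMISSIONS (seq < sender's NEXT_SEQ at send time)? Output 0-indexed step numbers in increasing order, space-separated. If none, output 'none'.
Step 0: SEND seq=200 -> fresh
Step 1: SEND seq=360 -> fresh
Step 2: DROP seq=498 -> fresh
Step 3: SEND seq=604 -> fresh
Step 4: SEND seq=635 -> fresh

Answer: none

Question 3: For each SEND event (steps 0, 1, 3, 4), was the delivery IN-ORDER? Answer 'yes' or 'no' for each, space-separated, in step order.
Step 0: SEND seq=200 -> in-order
Step 1: SEND seq=360 -> in-order
Step 3: SEND seq=604 -> out-of-order
Step 4: SEND seq=635 -> out-of-order

Answer: yes yes no no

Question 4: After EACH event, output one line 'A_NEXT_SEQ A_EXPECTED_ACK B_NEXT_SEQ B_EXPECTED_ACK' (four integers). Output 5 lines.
100 360 360 100
100 498 498 100
100 498 604 100
100 498 635 100
100 498 794 100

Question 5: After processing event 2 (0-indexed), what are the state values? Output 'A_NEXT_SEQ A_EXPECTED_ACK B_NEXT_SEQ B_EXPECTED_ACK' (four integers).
After event 0: A_seq=100 A_ack=360 B_seq=360 B_ack=100
After event 1: A_seq=100 A_ack=498 B_seq=498 B_ack=100
After event 2: A_seq=100 A_ack=498 B_seq=604 B_ack=100

100 498 604 100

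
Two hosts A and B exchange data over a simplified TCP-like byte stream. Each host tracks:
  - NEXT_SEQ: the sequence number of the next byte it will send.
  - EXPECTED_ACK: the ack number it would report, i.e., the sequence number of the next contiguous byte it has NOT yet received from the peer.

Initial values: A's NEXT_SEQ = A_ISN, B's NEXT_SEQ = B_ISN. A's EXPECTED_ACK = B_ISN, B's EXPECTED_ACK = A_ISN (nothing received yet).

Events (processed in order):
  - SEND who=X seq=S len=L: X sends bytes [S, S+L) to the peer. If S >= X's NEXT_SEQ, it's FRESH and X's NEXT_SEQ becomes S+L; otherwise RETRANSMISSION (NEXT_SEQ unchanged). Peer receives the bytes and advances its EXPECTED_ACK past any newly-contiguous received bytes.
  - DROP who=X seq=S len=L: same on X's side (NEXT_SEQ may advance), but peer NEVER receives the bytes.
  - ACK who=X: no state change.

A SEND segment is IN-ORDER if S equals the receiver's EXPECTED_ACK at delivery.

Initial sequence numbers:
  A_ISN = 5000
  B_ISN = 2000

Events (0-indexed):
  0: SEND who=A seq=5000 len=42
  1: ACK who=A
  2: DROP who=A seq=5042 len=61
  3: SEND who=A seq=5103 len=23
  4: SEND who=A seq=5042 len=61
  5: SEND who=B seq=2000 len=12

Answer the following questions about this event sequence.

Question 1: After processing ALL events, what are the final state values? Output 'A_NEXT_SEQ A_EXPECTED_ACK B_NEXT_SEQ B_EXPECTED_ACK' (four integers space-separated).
Answer: 5126 2012 2012 5126

Derivation:
After event 0: A_seq=5042 A_ack=2000 B_seq=2000 B_ack=5042
After event 1: A_seq=5042 A_ack=2000 B_seq=2000 B_ack=5042
After event 2: A_seq=5103 A_ack=2000 B_seq=2000 B_ack=5042
After event 3: A_seq=5126 A_ack=2000 B_seq=2000 B_ack=5042
After event 4: A_seq=5126 A_ack=2000 B_seq=2000 B_ack=5126
After event 5: A_seq=5126 A_ack=2012 B_seq=2012 B_ack=5126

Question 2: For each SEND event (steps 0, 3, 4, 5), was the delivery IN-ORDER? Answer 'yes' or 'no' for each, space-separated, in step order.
Step 0: SEND seq=5000 -> in-order
Step 3: SEND seq=5103 -> out-of-order
Step 4: SEND seq=5042 -> in-order
Step 5: SEND seq=2000 -> in-order

Answer: yes no yes yes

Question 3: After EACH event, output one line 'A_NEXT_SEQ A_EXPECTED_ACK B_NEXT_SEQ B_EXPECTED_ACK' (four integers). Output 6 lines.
5042 2000 2000 5042
5042 2000 2000 5042
5103 2000 2000 5042
5126 2000 2000 5042
5126 2000 2000 5126
5126 2012 2012 5126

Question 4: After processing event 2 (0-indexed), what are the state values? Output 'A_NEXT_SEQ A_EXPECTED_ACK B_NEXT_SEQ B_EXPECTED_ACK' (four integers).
After event 0: A_seq=5042 A_ack=2000 B_seq=2000 B_ack=5042
After event 1: A_seq=5042 A_ack=2000 B_seq=2000 B_ack=5042
After event 2: A_seq=5103 A_ack=2000 B_seq=2000 B_ack=5042

5103 2000 2000 5042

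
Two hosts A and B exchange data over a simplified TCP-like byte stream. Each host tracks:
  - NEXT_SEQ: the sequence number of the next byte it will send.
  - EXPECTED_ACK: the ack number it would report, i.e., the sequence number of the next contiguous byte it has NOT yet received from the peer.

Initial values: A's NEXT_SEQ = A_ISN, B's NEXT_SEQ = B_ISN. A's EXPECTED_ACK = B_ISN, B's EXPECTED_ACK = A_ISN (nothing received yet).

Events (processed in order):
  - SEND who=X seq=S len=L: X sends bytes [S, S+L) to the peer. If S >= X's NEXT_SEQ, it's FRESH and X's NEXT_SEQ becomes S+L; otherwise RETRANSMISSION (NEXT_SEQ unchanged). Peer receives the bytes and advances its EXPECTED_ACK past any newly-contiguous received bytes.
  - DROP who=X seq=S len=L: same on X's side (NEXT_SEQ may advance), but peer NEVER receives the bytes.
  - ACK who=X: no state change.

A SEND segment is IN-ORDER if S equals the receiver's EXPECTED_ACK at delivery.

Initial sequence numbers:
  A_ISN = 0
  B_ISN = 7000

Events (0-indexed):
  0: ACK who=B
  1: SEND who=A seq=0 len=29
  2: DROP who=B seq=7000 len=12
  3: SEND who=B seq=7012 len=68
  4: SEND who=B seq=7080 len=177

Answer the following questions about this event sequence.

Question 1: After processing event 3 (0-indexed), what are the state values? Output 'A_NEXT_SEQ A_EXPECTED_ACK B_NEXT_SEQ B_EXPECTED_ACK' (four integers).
After event 0: A_seq=0 A_ack=7000 B_seq=7000 B_ack=0
After event 1: A_seq=29 A_ack=7000 B_seq=7000 B_ack=29
After event 2: A_seq=29 A_ack=7000 B_seq=7012 B_ack=29
After event 3: A_seq=29 A_ack=7000 B_seq=7080 B_ack=29

29 7000 7080 29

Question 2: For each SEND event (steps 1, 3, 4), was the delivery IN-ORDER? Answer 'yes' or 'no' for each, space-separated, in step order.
Step 1: SEND seq=0 -> in-order
Step 3: SEND seq=7012 -> out-of-order
Step 4: SEND seq=7080 -> out-of-order

Answer: yes no no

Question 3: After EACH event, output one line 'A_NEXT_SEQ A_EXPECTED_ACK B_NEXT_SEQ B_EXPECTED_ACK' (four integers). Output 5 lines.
0 7000 7000 0
29 7000 7000 29
29 7000 7012 29
29 7000 7080 29
29 7000 7257 29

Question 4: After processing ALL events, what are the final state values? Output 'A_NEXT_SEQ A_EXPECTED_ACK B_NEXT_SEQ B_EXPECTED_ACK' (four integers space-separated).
After event 0: A_seq=0 A_ack=7000 B_seq=7000 B_ack=0
After event 1: A_seq=29 A_ack=7000 B_seq=7000 B_ack=29
After event 2: A_seq=29 A_ack=7000 B_seq=7012 B_ack=29
After event 3: A_seq=29 A_ack=7000 B_seq=7080 B_ack=29
After event 4: A_seq=29 A_ack=7000 B_seq=7257 B_ack=29

Answer: 29 7000 7257 29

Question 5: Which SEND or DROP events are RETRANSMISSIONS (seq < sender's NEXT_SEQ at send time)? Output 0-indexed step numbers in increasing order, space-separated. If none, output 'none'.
Answer: none

Derivation:
Step 1: SEND seq=0 -> fresh
Step 2: DROP seq=7000 -> fresh
Step 3: SEND seq=7012 -> fresh
Step 4: SEND seq=7080 -> fresh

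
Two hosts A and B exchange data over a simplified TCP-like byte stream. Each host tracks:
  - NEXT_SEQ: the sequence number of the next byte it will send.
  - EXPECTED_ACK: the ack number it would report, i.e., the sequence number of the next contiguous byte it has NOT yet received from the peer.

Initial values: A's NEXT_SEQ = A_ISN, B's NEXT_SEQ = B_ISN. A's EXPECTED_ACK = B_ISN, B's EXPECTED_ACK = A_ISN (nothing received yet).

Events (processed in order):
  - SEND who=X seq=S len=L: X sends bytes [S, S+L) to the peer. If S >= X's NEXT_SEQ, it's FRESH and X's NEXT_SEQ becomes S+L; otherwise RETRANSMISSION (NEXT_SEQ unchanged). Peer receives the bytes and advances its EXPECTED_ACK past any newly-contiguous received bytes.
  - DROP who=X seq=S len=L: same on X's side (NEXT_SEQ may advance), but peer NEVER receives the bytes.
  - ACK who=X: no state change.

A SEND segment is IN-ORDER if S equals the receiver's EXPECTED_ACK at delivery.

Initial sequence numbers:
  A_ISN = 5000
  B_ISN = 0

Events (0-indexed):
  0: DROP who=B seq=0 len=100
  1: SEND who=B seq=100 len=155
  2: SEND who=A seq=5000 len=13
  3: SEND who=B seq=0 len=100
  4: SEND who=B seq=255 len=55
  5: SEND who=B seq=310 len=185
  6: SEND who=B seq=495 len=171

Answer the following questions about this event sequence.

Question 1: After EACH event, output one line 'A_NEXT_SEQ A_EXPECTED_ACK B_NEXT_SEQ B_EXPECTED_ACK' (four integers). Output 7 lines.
5000 0 100 5000
5000 0 255 5000
5013 0 255 5013
5013 255 255 5013
5013 310 310 5013
5013 495 495 5013
5013 666 666 5013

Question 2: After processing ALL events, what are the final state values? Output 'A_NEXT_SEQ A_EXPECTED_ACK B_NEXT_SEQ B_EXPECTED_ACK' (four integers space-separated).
Answer: 5013 666 666 5013

Derivation:
After event 0: A_seq=5000 A_ack=0 B_seq=100 B_ack=5000
After event 1: A_seq=5000 A_ack=0 B_seq=255 B_ack=5000
After event 2: A_seq=5013 A_ack=0 B_seq=255 B_ack=5013
After event 3: A_seq=5013 A_ack=255 B_seq=255 B_ack=5013
After event 4: A_seq=5013 A_ack=310 B_seq=310 B_ack=5013
After event 5: A_seq=5013 A_ack=495 B_seq=495 B_ack=5013
After event 6: A_seq=5013 A_ack=666 B_seq=666 B_ack=5013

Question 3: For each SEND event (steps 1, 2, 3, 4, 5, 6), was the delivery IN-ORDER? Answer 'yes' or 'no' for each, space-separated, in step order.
Step 1: SEND seq=100 -> out-of-order
Step 2: SEND seq=5000 -> in-order
Step 3: SEND seq=0 -> in-order
Step 4: SEND seq=255 -> in-order
Step 5: SEND seq=310 -> in-order
Step 6: SEND seq=495 -> in-order

Answer: no yes yes yes yes yes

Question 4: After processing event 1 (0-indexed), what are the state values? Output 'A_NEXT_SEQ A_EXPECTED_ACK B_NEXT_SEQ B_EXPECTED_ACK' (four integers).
After event 0: A_seq=5000 A_ack=0 B_seq=100 B_ack=5000
After event 1: A_seq=5000 A_ack=0 B_seq=255 B_ack=5000

5000 0 255 5000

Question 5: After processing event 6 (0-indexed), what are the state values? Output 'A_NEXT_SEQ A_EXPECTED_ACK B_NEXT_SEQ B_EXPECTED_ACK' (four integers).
After event 0: A_seq=5000 A_ack=0 B_seq=100 B_ack=5000
After event 1: A_seq=5000 A_ack=0 B_seq=255 B_ack=5000
After event 2: A_seq=5013 A_ack=0 B_seq=255 B_ack=5013
After event 3: A_seq=5013 A_ack=255 B_seq=255 B_ack=5013
After event 4: A_seq=5013 A_ack=310 B_seq=310 B_ack=5013
After event 5: A_seq=5013 A_ack=495 B_seq=495 B_ack=5013
After event 6: A_seq=5013 A_ack=666 B_seq=666 B_ack=5013

5013 666 666 5013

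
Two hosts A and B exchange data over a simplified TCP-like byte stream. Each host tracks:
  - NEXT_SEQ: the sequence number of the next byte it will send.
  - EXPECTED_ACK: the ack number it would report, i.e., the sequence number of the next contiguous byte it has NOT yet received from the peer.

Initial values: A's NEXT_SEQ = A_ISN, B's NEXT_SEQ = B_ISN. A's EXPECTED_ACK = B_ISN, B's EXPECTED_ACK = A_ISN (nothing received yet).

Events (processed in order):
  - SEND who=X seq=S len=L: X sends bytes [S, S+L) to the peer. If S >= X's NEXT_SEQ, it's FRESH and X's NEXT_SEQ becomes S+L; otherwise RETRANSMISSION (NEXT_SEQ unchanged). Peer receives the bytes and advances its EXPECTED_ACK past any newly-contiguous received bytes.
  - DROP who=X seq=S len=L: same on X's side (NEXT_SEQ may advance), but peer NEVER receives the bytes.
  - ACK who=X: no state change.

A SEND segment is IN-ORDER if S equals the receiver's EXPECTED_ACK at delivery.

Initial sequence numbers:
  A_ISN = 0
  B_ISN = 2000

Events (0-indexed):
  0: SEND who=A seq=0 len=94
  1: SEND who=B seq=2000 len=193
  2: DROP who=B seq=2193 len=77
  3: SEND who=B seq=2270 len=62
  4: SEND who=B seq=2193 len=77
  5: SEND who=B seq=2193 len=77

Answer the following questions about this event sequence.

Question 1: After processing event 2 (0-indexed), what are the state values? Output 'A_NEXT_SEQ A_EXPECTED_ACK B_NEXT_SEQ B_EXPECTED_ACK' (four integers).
After event 0: A_seq=94 A_ack=2000 B_seq=2000 B_ack=94
After event 1: A_seq=94 A_ack=2193 B_seq=2193 B_ack=94
After event 2: A_seq=94 A_ack=2193 B_seq=2270 B_ack=94

94 2193 2270 94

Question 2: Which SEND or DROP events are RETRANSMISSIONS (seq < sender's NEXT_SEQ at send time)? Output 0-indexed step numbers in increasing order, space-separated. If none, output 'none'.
Answer: 4 5

Derivation:
Step 0: SEND seq=0 -> fresh
Step 1: SEND seq=2000 -> fresh
Step 2: DROP seq=2193 -> fresh
Step 3: SEND seq=2270 -> fresh
Step 4: SEND seq=2193 -> retransmit
Step 5: SEND seq=2193 -> retransmit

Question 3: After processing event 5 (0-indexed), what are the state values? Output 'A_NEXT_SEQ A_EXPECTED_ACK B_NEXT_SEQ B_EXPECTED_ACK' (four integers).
After event 0: A_seq=94 A_ack=2000 B_seq=2000 B_ack=94
After event 1: A_seq=94 A_ack=2193 B_seq=2193 B_ack=94
After event 2: A_seq=94 A_ack=2193 B_seq=2270 B_ack=94
After event 3: A_seq=94 A_ack=2193 B_seq=2332 B_ack=94
After event 4: A_seq=94 A_ack=2332 B_seq=2332 B_ack=94
After event 5: A_seq=94 A_ack=2332 B_seq=2332 B_ack=94

94 2332 2332 94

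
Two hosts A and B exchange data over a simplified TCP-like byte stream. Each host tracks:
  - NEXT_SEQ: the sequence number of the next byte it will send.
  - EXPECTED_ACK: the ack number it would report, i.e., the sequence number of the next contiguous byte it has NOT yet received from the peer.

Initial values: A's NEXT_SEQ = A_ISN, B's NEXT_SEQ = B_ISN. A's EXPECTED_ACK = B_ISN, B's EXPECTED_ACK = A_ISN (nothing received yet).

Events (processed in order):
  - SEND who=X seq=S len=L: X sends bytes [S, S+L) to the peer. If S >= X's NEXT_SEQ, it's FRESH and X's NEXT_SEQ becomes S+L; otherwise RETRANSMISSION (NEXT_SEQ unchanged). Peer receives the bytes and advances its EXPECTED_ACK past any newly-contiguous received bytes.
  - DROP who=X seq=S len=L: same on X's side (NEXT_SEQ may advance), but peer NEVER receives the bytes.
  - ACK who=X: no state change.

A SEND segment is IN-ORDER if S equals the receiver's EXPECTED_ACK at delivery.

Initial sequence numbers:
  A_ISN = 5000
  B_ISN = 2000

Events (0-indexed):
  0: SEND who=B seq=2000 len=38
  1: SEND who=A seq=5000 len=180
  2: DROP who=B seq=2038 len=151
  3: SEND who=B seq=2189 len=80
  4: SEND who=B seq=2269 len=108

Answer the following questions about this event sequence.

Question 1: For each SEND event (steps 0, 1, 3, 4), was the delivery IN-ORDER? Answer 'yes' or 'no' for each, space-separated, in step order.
Answer: yes yes no no

Derivation:
Step 0: SEND seq=2000 -> in-order
Step 1: SEND seq=5000 -> in-order
Step 3: SEND seq=2189 -> out-of-order
Step 4: SEND seq=2269 -> out-of-order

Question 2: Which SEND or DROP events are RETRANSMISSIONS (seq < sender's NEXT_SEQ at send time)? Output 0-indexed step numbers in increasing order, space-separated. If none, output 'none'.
Step 0: SEND seq=2000 -> fresh
Step 1: SEND seq=5000 -> fresh
Step 2: DROP seq=2038 -> fresh
Step 3: SEND seq=2189 -> fresh
Step 4: SEND seq=2269 -> fresh

Answer: none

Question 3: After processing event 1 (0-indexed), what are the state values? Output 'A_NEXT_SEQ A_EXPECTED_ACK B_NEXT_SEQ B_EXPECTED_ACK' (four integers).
After event 0: A_seq=5000 A_ack=2038 B_seq=2038 B_ack=5000
After event 1: A_seq=5180 A_ack=2038 B_seq=2038 B_ack=5180

5180 2038 2038 5180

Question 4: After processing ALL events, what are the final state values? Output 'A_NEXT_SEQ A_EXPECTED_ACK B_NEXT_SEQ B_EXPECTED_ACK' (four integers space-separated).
After event 0: A_seq=5000 A_ack=2038 B_seq=2038 B_ack=5000
After event 1: A_seq=5180 A_ack=2038 B_seq=2038 B_ack=5180
After event 2: A_seq=5180 A_ack=2038 B_seq=2189 B_ack=5180
After event 3: A_seq=5180 A_ack=2038 B_seq=2269 B_ack=5180
After event 4: A_seq=5180 A_ack=2038 B_seq=2377 B_ack=5180

Answer: 5180 2038 2377 5180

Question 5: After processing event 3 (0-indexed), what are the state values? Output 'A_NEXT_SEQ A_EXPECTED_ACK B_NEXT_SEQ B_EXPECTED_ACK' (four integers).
After event 0: A_seq=5000 A_ack=2038 B_seq=2038 B_ack=5000
After event 1: A_seq=5180 A_ack=2038 B_seq=2038 B_ack=5180
After event 2: A_seq=5180 A_ack=2038 B_seq=2189 B_ack=5180
After event 3: A_seq=5180 A_ack=2038 B_seq=2269 B_ack=5180

5180 2038 2269 5180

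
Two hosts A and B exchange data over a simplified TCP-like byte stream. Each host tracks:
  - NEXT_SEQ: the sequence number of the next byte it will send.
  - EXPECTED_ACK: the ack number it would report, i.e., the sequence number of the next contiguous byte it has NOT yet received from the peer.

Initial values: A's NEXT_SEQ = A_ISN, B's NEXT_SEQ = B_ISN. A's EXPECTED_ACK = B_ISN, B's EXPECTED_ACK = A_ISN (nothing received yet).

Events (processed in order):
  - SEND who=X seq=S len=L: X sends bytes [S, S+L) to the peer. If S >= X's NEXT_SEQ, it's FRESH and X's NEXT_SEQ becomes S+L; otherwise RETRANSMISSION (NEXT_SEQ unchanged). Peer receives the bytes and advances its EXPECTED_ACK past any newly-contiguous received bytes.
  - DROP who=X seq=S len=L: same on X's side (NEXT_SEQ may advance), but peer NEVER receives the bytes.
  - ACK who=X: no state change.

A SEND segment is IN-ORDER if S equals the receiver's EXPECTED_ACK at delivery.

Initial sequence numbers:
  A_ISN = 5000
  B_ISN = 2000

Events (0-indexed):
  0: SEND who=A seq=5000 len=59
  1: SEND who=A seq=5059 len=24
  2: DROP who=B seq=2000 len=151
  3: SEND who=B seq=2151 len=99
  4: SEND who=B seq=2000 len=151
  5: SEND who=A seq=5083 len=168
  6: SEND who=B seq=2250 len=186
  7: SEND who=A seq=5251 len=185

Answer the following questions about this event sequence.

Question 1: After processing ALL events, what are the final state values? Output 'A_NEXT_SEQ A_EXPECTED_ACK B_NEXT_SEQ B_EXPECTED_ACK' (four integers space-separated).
After event 0: A_seq=5059 A_ack=2000 B_seq=2000 B_ack=5059
After event 1: A_seq=5083 A_ack=2000 B_seq=2000 B_ack=5083
After event 2: A_seq=5083 A_ack=2000 B_seq=2151 B_ack=5083
After event 3: A_seq=5083 A_ack=2000 B_seq=2250 B_ack=5083
After event 4: A_seq=5083 A_ack=2250 B_seq=2250 B_ack=5083
After event 5: A_seq=5251 A_ack=2250 B_seq=2250 B_ack=5251
After event 6: A_seq=5251 A_ack=2436 B_seq=2436 B_ack=5251
After event 7: A_seq=5436 A_ack=2436 B_seq=2436 B_ack=5436

Answer: 5436 2436 2436 5436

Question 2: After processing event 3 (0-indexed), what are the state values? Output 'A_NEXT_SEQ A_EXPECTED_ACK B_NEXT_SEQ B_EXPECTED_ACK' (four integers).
After event 0: A_seq=5059 A_ack=2000 B_seq=2000 B_ack=5059
After event 1: A_seq=5083 A_ack=2000 B_seq=2000 B_ack=5083
After event 2: A_seq=5083 A_ack=2000 B_seq=2151 B_ack=5083
After event 3: A_seq=5083 A_ack=2000 B_seq=2250 B_ack=5083

5083 2000 2250 5083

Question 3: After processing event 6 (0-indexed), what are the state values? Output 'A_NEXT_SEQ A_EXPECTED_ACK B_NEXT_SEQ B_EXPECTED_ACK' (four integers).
After event 0: A_seq=5059 A_ack=2000 B_seq=2000 B_ack=5059
After event 1: A_seq=5083 A_ack=2000 B_seq=2000 B_ack=5083
After event 2: A_seq=5083 A_ack=2000 B_seq=2151 B_ack=5083
After event 3: A_seq=5083 A_ack=2000 B_seq=2250 B_ack=5083
After event 4: A_seq=5083 A_ack=2250 B_seq=2250 B_ack=5083
After event 5: A_seq=5251 A_ack=2250 B_seq=2250 B_ack=5251
After event 6: A_seq=5251 A_ack=2436 B_seq=2436 B_ack=5251

5251 2436 2436 5251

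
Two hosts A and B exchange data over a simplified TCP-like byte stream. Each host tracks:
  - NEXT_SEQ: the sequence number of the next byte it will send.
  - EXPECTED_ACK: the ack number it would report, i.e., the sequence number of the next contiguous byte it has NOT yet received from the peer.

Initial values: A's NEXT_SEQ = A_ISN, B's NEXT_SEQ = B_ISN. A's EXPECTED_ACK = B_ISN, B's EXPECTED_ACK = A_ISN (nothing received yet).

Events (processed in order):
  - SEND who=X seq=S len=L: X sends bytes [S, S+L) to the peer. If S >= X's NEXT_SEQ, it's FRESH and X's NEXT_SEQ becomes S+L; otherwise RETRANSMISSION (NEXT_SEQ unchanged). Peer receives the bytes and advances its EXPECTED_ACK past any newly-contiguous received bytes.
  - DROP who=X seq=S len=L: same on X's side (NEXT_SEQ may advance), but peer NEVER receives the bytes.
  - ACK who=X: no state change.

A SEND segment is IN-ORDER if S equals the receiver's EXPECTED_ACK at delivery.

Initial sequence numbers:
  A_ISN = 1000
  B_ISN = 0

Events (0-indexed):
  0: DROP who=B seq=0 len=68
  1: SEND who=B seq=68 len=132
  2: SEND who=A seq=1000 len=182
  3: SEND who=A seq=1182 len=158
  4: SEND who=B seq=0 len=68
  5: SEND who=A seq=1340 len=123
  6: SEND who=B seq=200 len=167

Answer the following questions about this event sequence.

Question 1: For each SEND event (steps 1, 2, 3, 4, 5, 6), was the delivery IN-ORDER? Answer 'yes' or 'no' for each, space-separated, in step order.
Answer: no yes yes yes yes yes

Derivation:
Step 1: SEND seq=68 -> out-of-order
Step 2: SEND seq=1000 -> in-order
Step 3: SEND seq=1182 -> in-order
Step 4: SEND seq=0 -> in-order
Step 5: SEND seq=1340 -> in-order
Step 6: SEND seq=200 -> in-order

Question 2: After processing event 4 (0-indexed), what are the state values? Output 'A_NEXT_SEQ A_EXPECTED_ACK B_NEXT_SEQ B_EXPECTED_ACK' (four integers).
After event 0: A_seq=1000 A_ack=0 B_seq=68 B_ack=1000
After event 1: A_seq=1000 A_ack=0 B_seq=200 B_ack=1000
After event 2: A_seq=1182 A_ack=0 B_seq=200 B_ack=1182
After event 3: A_seq=1340 A_ack=0 B_seq=200 B_ack=1340
After event 4: A_seq=1340 A_ack=200 B_seq=200 B_ack=1340

1340 200 200 1340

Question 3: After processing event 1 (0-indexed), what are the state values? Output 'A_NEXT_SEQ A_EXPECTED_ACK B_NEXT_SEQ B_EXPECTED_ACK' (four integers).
After event 0: A_seq=1000 A_ack=0 B_seq=68 B_ack=1000
After event 1: A_seq=1000 A_ack=0 B_seq=200 B_ack=1000

1000 0 200 1000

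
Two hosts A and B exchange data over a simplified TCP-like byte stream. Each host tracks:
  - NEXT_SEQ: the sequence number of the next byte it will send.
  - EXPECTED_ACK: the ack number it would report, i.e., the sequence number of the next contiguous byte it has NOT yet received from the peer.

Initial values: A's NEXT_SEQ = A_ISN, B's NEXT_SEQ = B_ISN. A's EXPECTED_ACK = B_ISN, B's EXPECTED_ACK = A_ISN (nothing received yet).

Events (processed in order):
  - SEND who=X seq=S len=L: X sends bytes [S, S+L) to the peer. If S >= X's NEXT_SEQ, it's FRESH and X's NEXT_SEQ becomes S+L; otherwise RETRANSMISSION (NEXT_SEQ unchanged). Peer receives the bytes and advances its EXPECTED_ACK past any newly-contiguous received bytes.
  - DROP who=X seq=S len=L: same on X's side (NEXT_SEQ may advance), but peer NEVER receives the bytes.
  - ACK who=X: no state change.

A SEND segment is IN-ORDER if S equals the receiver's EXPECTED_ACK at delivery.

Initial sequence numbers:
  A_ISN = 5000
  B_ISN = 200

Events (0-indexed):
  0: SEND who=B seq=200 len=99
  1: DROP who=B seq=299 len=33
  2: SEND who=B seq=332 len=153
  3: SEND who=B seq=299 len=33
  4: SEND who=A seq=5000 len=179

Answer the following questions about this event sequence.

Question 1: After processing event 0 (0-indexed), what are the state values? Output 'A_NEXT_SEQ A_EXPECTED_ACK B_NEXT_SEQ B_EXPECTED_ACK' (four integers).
After event 0: A_seq=5000 A_ack=299 B_seq=299 B_ack=5000

5000 299 299 5000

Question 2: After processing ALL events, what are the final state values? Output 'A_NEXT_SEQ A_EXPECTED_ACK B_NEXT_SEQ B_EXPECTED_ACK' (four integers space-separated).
After event 0: A_seq=5000 A_ack=299 B_seq=299 B_ack=5000
After event 1: A_seq=5000 A_ack=299 B_seq=332 B_ack=5000
After event 2: A_seq=5000 A_ack=299 B_seq=485 B_ack=5000
After event 3: A_seq=5000 A_ack=485 B_seq=485 B_ack=5000
After event 4: A_seq=5179 A_ack=485 B_seq=485 B_ack=5179

Answer: 5179 485 485 5179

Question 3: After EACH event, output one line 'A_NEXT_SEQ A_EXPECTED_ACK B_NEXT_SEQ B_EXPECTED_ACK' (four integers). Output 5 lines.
5000 299 299 5000
5000 299 332 5000
5000 299 485 5000
5000 485 485 5000
5179 485 485 5179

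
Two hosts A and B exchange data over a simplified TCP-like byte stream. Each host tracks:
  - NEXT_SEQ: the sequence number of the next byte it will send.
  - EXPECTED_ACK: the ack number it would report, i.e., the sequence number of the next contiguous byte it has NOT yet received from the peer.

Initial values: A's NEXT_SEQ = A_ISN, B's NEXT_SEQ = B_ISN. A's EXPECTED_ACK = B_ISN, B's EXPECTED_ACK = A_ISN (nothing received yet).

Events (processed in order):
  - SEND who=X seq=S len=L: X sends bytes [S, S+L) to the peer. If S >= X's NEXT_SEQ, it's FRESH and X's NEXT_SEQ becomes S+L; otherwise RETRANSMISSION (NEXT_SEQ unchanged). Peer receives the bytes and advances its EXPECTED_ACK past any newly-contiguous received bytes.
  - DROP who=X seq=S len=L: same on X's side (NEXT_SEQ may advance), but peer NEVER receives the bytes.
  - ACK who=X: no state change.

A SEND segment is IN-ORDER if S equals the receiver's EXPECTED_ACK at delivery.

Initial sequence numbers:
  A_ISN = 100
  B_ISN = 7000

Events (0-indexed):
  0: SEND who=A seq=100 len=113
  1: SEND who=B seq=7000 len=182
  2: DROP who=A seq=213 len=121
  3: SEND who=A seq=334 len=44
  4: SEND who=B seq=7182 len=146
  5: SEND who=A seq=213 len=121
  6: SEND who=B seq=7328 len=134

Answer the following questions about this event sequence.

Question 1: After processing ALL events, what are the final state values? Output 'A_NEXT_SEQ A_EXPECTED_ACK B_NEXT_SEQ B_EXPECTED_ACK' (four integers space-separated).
Answer: 378 7462 7462 378

Derivation:
After event 0: A_seq=213 A_ack=7000 B_seq=7000 B_ack=213
After event 1: A_seq=213 A_ack=7182 B_seq=7182 B_ack=213
After event 2: A_seq=334 A_ack=7182 B_seq=7182 B_ack=213
After event 3: A_seq=378 A_ack=7182 B_seq=7182 B_ack=213
After event 4: A_seq=378 A_ack=7328 B_seq=7328 B_ack=213
After event 5: A_seq=378 A_ack=7328 B_seq=7328 B_ack=378
After event 6: A_seq=378 A_ack=7462 B_seq=7462 B_ack=378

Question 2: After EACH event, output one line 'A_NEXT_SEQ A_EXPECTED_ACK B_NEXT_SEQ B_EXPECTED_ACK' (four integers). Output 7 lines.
213 7000 7000 213
213 7182 7182 213
334 7182 7182 213
378 7182 7182 213
378 7328 7328 213
378 7328 7328 378
378 7462 7462 378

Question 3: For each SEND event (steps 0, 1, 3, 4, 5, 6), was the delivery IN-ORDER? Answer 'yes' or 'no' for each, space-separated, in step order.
Answer: yes yes no yes yes yes

Derivation:
Step 0: SEND seq=100 -> in-order
Step 1: SEND seq=7000 -> in-order
Step 3: SEND seq=334 -> out-of-order
Step 4: SEND seq=7182 -> in-order
Step 5: SEND seq=213 -> in-order
Step 6: SEND seq=7328 -> in-order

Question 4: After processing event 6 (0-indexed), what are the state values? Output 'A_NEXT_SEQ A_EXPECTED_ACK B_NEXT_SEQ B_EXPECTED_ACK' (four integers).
After event 0: A_seq=213 A_ack=7000 B_seq=7000 B_ack=213
After event 1: A_seq=213 A_ack=7182 B_seq=7182 B_ack=213
After event 2: A_seq=334 A_ack=7182 B_seq=7182 B_ack=213
After event 3: A_seq=378 A_ack=7182 B_seq=7182 B_ack=213
After event 4: A_seq=378 A_ack=7328 B_seq=7328 B_ack=213
After event 5: A_seq=378 A_ack=7328 B_seq=7328 B_ack=378
After event 6: A_seq=378 A_ack=7462 B_seq=7462 B_ack=378

378 7462 7462 378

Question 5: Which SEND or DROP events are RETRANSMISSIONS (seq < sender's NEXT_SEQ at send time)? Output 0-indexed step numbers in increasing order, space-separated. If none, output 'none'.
Step 0: SEND seq=100 -> fresh
Step 1: SEND seq=7000 -> fresh
Step 2: DROP seq=213 -> fresh
Step 3: SEND seq=334 -> fresh
Step 4: SEND seq=7182 -> fresh
Step 5: SEND seq=213 -> retransmit
Step 6: SEND seq=7328 -> fresh

Answer: 5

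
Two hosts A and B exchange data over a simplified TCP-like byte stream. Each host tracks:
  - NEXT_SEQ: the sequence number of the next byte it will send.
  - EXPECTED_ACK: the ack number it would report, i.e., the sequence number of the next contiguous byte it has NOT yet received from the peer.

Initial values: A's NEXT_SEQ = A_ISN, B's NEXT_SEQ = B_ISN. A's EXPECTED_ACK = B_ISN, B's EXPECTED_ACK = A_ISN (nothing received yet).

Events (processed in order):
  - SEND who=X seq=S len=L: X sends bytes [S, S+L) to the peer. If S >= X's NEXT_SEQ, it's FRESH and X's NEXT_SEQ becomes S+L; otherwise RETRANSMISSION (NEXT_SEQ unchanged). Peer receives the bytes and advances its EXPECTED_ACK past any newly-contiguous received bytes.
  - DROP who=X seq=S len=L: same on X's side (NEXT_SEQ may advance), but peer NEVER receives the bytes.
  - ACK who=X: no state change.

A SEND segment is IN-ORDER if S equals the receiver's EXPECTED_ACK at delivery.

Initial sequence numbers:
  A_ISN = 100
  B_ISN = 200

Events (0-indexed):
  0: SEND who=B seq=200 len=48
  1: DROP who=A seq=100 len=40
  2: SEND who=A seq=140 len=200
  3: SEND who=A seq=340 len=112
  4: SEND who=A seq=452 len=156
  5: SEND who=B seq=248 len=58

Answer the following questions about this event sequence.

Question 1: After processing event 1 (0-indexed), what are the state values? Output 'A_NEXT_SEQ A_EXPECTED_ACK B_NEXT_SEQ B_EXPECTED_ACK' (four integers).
After event 0: A_seq=100 A_ack=248 B_seq=248 B_ack=100
After event 1: A_seq=140 A_ack=248 B_seq=248 B_ack=100

140 248 248 100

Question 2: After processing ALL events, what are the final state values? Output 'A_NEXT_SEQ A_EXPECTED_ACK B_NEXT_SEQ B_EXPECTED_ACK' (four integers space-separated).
Answer: 608 306 306 100

Derivation:
After event 0: A_seq=100 A_ack=248 B_seq=248 B_ack=100
After event 1: A_seq=140 A_ack=248 B_seq=248 B_ack=100
After event 2: A_seq=340 A_ack=248 B_seq=248 B_ack=100
After event 3: A_seq=452 A_ack=248 B_seq=248 B_ack=100
After event 4: A_seq=608 A_ack=248 B_seq=248 B_ack=100
After event 5: A_seq=608 A_ack=306 B_seq=306 B_ack=100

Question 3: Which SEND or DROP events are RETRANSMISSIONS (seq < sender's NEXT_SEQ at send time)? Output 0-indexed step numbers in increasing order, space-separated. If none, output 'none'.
Answer: none

Derivation:
Step 0: SEND seq=200 -> fresh
Step 1: DROP seq=100 -> fresh
Step 2: SEND seq=140 -> fresh
Step 3: SEND seq=340 -> fresh
Step 4: SEND seq=452 -> fresh
Step 5: SEND seq=248 -> fresh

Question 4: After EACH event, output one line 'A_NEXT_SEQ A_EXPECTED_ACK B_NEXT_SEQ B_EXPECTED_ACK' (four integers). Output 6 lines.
100 248 248 100
140 248 248 100
340 248 248 100
452 248 248 100
608 248 248 100
608 306 306 100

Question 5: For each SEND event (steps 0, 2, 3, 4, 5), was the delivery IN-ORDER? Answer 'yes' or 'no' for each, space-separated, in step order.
Step 0: SEND seq=200 -> in-order
Step 2: SEND seq=140 -> out-of-order
Step 3: SEND seq=340 -> out-of-order
Step 4: SEND seq=452 -> out-of-order
Step 5: SEND seq=248 -> in-order

Answer: yes no no no yes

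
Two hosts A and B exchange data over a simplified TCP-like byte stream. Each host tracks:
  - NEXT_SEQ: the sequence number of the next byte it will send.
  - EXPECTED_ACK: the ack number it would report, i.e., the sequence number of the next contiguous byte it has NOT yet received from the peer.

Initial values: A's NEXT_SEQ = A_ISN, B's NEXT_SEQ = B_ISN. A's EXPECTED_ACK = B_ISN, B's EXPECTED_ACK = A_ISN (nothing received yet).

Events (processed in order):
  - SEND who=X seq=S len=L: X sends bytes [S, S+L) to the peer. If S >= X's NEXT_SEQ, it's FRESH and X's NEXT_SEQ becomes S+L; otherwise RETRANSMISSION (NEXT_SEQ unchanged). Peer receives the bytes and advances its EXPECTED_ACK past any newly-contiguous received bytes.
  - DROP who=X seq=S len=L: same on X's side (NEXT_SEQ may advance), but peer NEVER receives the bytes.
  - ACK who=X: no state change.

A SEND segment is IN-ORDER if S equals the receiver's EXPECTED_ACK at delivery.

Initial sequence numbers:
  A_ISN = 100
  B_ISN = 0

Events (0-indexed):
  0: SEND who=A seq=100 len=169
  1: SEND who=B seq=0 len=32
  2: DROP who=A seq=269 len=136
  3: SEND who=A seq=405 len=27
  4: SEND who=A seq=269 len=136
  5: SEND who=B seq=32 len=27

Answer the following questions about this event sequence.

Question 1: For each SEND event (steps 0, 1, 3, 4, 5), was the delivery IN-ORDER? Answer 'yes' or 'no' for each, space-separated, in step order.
Step 0: SEND seq=100 -> in-order
Step 1: SEND seq=0 -> in-order
Step 3: SEND seq=405 -> out-of-order
Step 4: SEND seq=269 -> in-order
Step 5: SEND seq=32 -> in-order

Answer: yes yes no yes yes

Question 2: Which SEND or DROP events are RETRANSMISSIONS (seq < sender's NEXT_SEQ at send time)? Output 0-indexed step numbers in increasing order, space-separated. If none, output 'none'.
Answer: 4

Derivation:
Step 0: SEND seq=100 -> fresh
Step 1: SEND seq=0 -> fresh
Step 2: DROP seq=269 -> fresh
Step 3: SEND seq=405 -> fresh
Step 4: SEND seq=269 -> retransmit
Step 5: SEND seq=32 -> fresh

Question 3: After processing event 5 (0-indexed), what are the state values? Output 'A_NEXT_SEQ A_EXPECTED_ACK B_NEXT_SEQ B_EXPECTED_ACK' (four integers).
After event 0: A_seq=269 A_ack=0 B_seq=0 B_ack=269
After event 1: A_seq=269 A_ack=32 B_seq=32 B_ack=269
After event 2: A_seq=405 A_ack=32 B_seq=32 B_ack=269
After event 3: A_seq=432 A_ack=32 B_seq=32 B_ack=269
After event 4: A_seq=432 A_ack=32 B_seq=32 B_ack=432
After event 5: A_seq=432 A_ack=59 B_seq=59 B_ack=432

432 59 59 432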